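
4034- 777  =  3257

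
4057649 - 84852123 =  - 80794474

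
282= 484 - 202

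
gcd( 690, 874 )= 46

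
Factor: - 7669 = -7669^1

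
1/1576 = 1/1576 = 0.00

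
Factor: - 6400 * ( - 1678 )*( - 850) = -2^10*5^4*17^1*839^1 = - 9128320000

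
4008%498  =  24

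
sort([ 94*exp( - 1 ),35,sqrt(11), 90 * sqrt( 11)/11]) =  [sqrt( 11), 90* sqrt(11)/11, 94 * exp(- 1), 35]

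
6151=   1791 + 4360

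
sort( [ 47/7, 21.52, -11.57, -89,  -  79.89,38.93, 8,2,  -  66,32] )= [ - 89, -79.89, - 66 ,-11.57,2,47/7,8,21.52,32,38.93]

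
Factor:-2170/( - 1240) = 2^ (- 2 )*7^1  =  7/4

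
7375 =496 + 6879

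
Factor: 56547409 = 23^1 * 2458583^1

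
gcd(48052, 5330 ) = 82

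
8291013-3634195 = 4656818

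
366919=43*8533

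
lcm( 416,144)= 3744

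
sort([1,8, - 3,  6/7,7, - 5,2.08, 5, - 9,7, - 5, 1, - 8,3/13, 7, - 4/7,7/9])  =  [ - 9,  -  8, - 5, - 5, - 3,-4/7  ,  3/13,7/9,  6/7,1,  1, 2.08, 5,7,7,7,8]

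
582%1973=582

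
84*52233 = 4387572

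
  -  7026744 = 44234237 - 51260981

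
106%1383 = 106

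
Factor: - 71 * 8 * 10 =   -  5680 = - 2^4*5^1*71^1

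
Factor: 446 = 2^1 * 223^1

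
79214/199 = 79214/199 =398.06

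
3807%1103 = 498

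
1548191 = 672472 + 875719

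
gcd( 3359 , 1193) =1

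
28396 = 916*31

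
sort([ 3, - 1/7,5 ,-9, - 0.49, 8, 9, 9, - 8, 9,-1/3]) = [ - 9,  -  8,-0.49, - 1/3, - 1/7,3, 5,8, 9,9 , 9 ]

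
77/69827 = 77/69827  =  0.00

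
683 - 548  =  135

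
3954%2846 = 1108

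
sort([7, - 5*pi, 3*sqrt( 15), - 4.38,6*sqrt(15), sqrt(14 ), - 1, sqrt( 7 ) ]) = [  -  5 * pi , -4.38 , -1, sqrt(7),sqrt( 14), 7, 3*sqrt (15) , 6* sqrt( 15) ] 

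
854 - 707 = 147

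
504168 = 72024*7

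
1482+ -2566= - 1084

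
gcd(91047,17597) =1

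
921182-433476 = 487706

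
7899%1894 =323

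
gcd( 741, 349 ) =1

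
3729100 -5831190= - 2102090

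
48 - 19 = 29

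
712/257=2 + 198/257 = 2.77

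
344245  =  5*68849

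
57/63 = 19/21 = 0.90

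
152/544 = 19/68 = 0.28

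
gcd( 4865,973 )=973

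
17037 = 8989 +8048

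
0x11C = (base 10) 284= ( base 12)1b8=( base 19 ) ei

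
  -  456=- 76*6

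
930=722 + 208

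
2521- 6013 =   -  3492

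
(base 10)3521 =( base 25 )5fl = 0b110111000001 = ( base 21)7KE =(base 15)109b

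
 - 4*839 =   -  3356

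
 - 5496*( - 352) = 1934592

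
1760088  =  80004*22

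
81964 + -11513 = 70451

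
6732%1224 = 612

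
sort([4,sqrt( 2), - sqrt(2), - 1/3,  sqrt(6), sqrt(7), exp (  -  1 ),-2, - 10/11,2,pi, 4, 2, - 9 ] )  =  [- 9, - 2, - sqrt(2), - 10/11, - 1/3, exp( - 1 ), sqrt( 2 ),2, 2 , sqrt( 6), sqrt(7 ), pi,4, 4]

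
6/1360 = 3/680= 0.00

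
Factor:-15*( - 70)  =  1050 = 2^1*3^1*5^2*7^1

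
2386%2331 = 55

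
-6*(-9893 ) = 59358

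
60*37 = 2220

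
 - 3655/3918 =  -3655/3918 = -  0.93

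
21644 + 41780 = 63424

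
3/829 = 3/829=0.00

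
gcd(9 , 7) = 1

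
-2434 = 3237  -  5671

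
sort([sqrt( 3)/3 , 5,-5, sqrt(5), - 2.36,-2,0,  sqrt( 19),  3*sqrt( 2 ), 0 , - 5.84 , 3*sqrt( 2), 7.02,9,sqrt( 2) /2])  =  [ - 5.84 ,-5, - 2.36, - 2 , 0,0,sqrt( 3)/3,sqrt( 2) /2, sqrt( 5 ), 3*sqrt(2 ),3*sqrt ( 2) , sqrt( 19),5, 7.02,9]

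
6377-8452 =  - 2075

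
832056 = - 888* ( - 937 )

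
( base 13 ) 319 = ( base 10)529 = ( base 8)1021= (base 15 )254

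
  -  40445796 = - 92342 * 438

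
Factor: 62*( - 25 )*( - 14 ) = 21700 = 2^2*5^2*7^1*31^1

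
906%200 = 106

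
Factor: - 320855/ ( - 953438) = 2^( - 1)*5^1*64171^1*476719^( - 1 ) 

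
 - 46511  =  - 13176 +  - 33335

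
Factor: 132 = 2^2 * 3^1*11^1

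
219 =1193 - 974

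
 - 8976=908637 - 917613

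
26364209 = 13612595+12751614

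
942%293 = 63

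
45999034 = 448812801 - 402813767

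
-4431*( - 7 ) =31017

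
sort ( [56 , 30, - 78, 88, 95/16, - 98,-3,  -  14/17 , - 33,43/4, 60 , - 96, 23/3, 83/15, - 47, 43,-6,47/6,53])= [-98, - 96, - 78, - 47,  -  33, -6, - 3,- 14/17, 83/15,95/16, 23/3, 47/6, 43/4, 30, 43, 53,56 , 60, 88 ] 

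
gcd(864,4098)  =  6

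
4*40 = 160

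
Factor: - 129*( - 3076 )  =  2^2*3^1*43^1*769^1 =396804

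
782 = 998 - 216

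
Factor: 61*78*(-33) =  - 2^1 * 3^2*11^1 * 13^1*61^1  =  - 157014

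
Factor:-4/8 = -1/2= -2^(  -  1)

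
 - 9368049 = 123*( - 76163 )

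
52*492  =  25584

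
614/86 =307/43 = 7.14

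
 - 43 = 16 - 59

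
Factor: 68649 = 3^1 * 7^2*467^1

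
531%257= 17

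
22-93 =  - 71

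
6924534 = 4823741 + 2100793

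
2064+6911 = 8975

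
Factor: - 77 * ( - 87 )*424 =2840376 = 2^3*3^1*7^1 *11^1*29^1*53^1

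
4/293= 4/293  =  0.01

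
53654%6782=6180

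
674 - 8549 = - 7875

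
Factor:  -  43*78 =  - 3354 = - 2^1*3^1*13^1*43^1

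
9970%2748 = 1726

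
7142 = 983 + 6159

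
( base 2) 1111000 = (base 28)48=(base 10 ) 120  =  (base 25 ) 4K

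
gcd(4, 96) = 4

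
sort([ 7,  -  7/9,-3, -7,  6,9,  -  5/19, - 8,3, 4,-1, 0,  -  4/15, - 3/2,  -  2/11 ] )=[ - 8 ,  -  7, - 3, - 3/2, - 1, - 7/9,-4/15, - 5/19, - 2/11, 0,3,4, 6,7, 9]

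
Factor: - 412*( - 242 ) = 2^3*11^2*103^1 = 99704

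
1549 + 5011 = 6560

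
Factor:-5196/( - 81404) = 3^1*47^(-1 ) = 3/47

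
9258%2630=1368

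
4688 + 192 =4880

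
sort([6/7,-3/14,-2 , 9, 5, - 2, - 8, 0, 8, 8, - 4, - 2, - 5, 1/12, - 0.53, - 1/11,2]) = [ - 8,- 5, - 4,-2,  -  2, - 2, - 0.53,-3/14, - 1/11, 0 , 1/12, 6/7, 2,5,8,8, 9 ]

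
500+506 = 1006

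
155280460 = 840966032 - 685685572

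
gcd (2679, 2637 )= 3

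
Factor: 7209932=2^2*41^1*43963^1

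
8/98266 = 4/49133= 0.00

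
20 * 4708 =94160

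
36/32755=36/32755  =  0.00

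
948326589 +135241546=1083568135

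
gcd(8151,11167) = 13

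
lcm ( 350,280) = 1400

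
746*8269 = 6168674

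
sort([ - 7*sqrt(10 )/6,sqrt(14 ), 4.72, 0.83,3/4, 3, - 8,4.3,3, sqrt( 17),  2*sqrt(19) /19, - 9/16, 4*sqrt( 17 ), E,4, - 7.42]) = [ - 8, - 7.42, -7 * sqrt(10)/6, - 9/16, 2*sqrt(19)/19, 3/4,0.83,  E, 3,3,sqrt (14 ),4, sqrt(17), 4.3, 4.72, 4*sqrt( 17)]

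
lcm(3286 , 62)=3286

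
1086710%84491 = 72818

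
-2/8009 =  - 1 + 8007/8009 = - 0.00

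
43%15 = 13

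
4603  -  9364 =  - 4761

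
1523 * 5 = 7615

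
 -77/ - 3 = 25 + 2/3 = 25.67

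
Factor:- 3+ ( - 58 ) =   -  61^1 =-  61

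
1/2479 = 1/2479 = 0.00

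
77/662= 77/662 = 0.12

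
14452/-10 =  - 7226/5 = - 1445.20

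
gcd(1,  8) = 1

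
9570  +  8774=18344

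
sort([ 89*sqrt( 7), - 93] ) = [ - 93,89*sqrt(7) ]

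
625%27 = 4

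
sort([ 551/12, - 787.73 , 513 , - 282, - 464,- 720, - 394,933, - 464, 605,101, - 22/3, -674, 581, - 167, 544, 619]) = [ - 787.73, - 720, - 674, - 464, - 464, - 394,  -  282, - 167,  -  22/3, 551/12, 101, 513,544, 581, 605,619,933 ] 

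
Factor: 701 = 701^1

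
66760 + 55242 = 122002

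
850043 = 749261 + 100782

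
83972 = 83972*1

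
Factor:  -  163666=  -2^1*19^1*59^1*73^1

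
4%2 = 0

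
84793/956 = 88+665/956 = 88.70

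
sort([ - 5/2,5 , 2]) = [ - 5/2,2, 5]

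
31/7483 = 31/7483 = 0.00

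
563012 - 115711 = 447301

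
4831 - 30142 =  - 25311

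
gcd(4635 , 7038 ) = 9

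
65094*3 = 195282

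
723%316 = 91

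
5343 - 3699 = 1644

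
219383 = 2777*79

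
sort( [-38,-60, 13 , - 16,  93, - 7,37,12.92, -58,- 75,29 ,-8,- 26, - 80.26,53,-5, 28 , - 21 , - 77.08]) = [ - 80.26,- 77.08,-75, - 60, - 58, - 38, - 26, - 21,- 16,  -  8,-7, - 5,12.92,13,28 , 29,37, 53,93]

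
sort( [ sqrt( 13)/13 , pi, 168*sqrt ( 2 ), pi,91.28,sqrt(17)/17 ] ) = [ sqrt( 17)/17,  sqrt(13) /13, pi,pi,91.28,  168 * sqrt( 2)] 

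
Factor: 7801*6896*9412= 2^6*13^1*29^1*181^1*269^1*431^1  =  506325090752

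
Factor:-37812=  - 2^2*3^1*23^1*137^1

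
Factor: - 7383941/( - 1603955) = 5^( - 1 ) * 991^1 * 7451^1 * 320791^(  -  1 )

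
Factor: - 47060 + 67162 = 2^1 * 19^1*23^2 = 20102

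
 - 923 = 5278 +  - 6201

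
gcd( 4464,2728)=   248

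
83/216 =83/216 = 0.38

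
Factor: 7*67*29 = 7^1*29^1 * 67^1 = 13601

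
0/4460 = 0= 0.00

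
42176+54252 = 96428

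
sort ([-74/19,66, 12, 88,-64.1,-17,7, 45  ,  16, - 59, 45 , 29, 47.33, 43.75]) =[ - 64.1,  -  59, - 17, - 74/19,7, 12, 16, 29, 43.75,45, 45, 47.33, 66, 88]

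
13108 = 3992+9116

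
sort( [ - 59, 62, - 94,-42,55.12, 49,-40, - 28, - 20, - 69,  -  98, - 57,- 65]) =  [ - 98,-94, - 69,  -  65, - 59, - 57,-42,-40, - 28, - 20 , 49,55.12,62 ] 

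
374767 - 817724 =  - 442957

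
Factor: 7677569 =7677569^1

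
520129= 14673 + 505456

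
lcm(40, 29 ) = 1160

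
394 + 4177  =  4571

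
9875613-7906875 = 1968738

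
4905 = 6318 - 1413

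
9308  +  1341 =10649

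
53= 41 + 12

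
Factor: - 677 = - 677^1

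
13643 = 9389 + 4254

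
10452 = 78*134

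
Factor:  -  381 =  - 3^1*127^1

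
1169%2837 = 1169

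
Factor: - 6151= - 6151^1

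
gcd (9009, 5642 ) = 91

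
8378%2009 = 342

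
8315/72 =8315/72 = 115.49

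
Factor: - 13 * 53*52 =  - 2^2 * 13^2*53^1 = - 35828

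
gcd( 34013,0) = 34013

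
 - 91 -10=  - 101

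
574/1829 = 574/1829  =  0.31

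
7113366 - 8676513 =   -  1563147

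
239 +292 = 531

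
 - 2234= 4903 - 7137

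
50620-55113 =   -  4493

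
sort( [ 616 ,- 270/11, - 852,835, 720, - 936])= [ - 936, - 852, - 270/11, 616,720,835]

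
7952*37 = 294224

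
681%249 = 183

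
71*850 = 60350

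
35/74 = 35/74 = 0.47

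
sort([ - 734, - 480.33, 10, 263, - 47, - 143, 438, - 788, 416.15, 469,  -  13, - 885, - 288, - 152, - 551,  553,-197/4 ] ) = [ - 885, - 788  , - 734, -551, - 480.33, - 288 , - 152, - 143 ,-197/4, - 47,-13,  10, 263, 416.15, 438,  469,  553 ] 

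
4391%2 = 1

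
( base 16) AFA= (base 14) 104a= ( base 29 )39Q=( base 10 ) 2810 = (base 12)1762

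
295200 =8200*36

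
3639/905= 4  +  19/905= 4.02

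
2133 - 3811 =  - 1678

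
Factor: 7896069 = 3^3* 109^1 * 2683^1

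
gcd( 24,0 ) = 24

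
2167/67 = 32+23/67 = 32.34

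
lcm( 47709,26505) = 238545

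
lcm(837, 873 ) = 81189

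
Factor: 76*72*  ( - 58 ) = - 317376 = - 2^6 * 3^2*19^1*29^1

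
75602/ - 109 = - 694 + 44/109= -  693.60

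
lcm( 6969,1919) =132411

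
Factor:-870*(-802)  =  2^2*3^1 * 5^1*29^1*401^1 = 697740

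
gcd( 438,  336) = 6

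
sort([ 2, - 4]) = [  -  4, 2 ] 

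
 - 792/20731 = -1 + 19939/20731=- 0.04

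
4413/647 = 4413/647 = 6.82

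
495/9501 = 165/3167 = 0.05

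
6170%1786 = 812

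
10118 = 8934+1184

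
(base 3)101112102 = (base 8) 16777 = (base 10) 7679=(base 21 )h8e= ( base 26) B99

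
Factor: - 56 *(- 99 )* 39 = 2^3*3^3 *7^1*11^1* 13^1 = 216216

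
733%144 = 13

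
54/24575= 54/24575=0.00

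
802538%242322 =75572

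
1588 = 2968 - 1380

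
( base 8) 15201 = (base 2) 1101010000001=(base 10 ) 6785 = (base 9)10268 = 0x1A81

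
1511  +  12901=14412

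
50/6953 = 50/6953 = 0.01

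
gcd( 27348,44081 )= 1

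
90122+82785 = 172907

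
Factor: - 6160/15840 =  - 7/18 = -2^(-1)*3^( - 2)*7^1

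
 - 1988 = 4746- 6734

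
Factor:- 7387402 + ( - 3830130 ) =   -  11217532 = - 2^2*2804383^1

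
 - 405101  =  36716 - 441817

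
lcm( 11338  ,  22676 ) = 22676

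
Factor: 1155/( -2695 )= - 3/7 = - 3^1*7^( - 1) 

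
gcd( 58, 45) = 1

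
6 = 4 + 2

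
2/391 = 2/391   =  0.01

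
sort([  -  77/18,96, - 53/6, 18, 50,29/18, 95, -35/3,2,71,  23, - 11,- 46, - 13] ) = [ - 46, - 13,- 35/3, - 11,-53/6, - 77/18, 29/18, 2, 18,23, 50,  71,95 , 96 ]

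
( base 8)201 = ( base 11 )108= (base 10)129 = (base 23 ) 5e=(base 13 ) 9C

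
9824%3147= 383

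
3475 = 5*695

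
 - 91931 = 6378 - 98309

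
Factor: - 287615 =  - 5^1*23^1*41^1*61^1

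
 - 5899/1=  - 5899 = -5899.00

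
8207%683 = 11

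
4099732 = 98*41834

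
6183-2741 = 3442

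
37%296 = 37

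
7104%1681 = 380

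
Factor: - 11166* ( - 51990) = 2^2*3^2*5^1*1733^1*1861^1 = 580520340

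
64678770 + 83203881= 147882651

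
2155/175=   12 + 11/35  =  12.31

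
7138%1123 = 400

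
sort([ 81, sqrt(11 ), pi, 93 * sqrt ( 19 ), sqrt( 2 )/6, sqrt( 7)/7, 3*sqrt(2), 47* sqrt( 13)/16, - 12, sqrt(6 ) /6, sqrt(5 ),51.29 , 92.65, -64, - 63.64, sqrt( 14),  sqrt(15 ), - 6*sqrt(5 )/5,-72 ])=[-72, - 64, - 63.64, - 12, - 6 *sqrt(5)/5, sqrt(2) /6 , sqrt( 7 )/7,sqrt(6)/6 , sqrt( 5),pi, sqrt(11 )  ,  sqrt(14 ), sqrt( 15 ), 3*sqrt(2 ), 47*sqrt(13 ) /16, 51.29,81, 92.65,93*sqrt( 19 )] 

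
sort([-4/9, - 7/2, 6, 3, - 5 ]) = [ - 5, - 7/2, - 4/9, 3,  6]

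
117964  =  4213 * 28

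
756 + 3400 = 4156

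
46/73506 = 23/36753=0.00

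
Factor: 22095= 3^2*5^1* 491^1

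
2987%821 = 524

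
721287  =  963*749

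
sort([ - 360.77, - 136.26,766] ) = [ - 360.77, - 136.26, 766 ]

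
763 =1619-856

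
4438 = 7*634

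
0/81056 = 0 = 0.00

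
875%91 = 56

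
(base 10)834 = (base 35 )nt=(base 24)1AI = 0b1101000010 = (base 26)162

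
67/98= 67/98=0.68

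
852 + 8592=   9444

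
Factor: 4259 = 4259^1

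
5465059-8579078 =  - 3114019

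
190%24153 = 190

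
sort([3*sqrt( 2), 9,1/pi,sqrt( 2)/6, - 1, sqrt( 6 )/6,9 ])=[ - 1, sqrt(2) /6,1/pi, sqrt(6 )/6, 3 * sqrt( 2 ), 9, 9] 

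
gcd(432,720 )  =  144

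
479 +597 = 1076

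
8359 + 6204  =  14563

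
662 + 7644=8306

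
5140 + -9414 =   -  4274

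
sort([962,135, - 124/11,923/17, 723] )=[  -  124/11, 923/17, 135,723,962]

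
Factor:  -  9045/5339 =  - 3^3 * 5^1*19^(- 1) * 67^1*281^ ( - 1 )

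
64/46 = 1 + 9/23 = 1.39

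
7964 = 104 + 7860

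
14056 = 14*1004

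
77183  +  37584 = 114767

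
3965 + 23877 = 27842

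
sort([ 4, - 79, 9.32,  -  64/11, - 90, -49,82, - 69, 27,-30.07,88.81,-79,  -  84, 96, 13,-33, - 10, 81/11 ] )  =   [ - 90, - 84, -79, - 79, - 69, - 49, -33,-30.07,-10, - 64/11,4,81/11, 9.32,13,27,82 , 88.81,  96 ]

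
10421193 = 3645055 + 6776138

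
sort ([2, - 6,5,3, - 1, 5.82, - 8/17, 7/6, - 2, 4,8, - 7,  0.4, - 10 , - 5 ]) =[ - 10 , - 7, - 6 ,- 5, - 2, - 1, - 8/17,0.4, 7/6,2,  3,  4,5,5.82,8 ]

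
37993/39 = 37993/39 = 974.18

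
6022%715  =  302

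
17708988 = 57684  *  307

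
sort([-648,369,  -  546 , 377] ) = [  -  648, - 546,369 , 377] 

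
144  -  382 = - 238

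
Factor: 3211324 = 2^2*802831^1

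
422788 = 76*5563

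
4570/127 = 35 + 125/127  =  35.98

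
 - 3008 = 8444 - 11452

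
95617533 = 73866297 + 21751236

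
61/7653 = 61/7653 = 0.01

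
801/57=267/19 = 14.05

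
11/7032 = 11/7032 = 0.00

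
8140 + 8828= 16968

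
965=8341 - 7376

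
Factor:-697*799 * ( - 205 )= 5^1*17^2*41^2*47^1=114165115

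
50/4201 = 50/4201 = 0.01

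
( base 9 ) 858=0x2bd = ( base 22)19j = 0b1010111101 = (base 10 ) 701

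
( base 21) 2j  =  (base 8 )75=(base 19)34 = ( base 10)61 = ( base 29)23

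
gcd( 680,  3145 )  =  85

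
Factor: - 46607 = -11^1*19^1*223^1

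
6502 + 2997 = 9499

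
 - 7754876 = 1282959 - 9037835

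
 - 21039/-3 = 7013 + 0/1 = 7013.00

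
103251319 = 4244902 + 99006417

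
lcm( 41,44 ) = 1804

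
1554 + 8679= 10233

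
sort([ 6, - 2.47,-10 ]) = [ - 10, - 2.47, 6] 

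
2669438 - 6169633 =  - 3500195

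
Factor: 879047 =13^1*  67619^1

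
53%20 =13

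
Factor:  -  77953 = -137^1 * 569^1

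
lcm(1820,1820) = 1820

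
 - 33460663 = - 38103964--4643301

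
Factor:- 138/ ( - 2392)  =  3/52  =  2^( - 2) * 3^1* 13^(  -  1 )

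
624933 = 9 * 69437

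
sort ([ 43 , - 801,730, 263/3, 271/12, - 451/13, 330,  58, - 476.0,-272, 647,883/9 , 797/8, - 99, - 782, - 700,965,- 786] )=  [-801 ,-786, - 782, - 700, - 476.0, - 272, - 99,  -  451/13,  271/12, 43,58,  263/3,  883/9,797/8, 330,647  ,  730, 965] 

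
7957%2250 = 1207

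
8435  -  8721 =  - 286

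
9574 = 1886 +7688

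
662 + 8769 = 9431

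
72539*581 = 42145159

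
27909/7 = 3987= 3987.00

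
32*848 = 27136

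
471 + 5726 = 6197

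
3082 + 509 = 3591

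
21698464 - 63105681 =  - 41407217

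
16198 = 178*91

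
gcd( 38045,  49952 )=7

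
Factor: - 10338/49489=-2^1*3^1*11^(-2 )*409^( - 1 ) *1723^1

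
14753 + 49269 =64022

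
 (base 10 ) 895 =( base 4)31333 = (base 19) 292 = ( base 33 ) r4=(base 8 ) 1577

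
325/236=1 + 89/236 = 1.38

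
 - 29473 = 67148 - 96621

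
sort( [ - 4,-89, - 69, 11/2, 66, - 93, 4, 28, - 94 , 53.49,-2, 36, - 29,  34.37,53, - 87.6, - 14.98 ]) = [ - 94,-93, - 89, - 87.6, - 69, - 29,-14.98, - 4, - 2,4, 11/2, 28, 34.37,36, 53, 53.49, 66 ] 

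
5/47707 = 5/47707 =0.00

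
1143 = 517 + 626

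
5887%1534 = 1285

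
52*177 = 9204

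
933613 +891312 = 1824925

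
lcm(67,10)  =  670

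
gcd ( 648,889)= 1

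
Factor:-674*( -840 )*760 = 430281600 = 2^7*3^1*5^2*7^1*19^1*337^1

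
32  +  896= 928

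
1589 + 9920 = 11509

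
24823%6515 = 5278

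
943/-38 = -943/38 = - 24.82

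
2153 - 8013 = -5860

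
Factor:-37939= - 11^1*3449^1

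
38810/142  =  19405/71 = 273.31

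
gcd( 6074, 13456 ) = 2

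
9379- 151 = 9228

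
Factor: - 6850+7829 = 11^1*89^1   =  979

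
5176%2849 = 2327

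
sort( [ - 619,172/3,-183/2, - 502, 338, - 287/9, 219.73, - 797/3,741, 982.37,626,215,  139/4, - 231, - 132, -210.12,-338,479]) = [ - 619, - 502, - 338, - 797/3, -231, - 210.12, - 132, - 183/2, - 287/9, 139/4,172/3,215, 219.73,338, 479, 626, 741,982.37]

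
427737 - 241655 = 186082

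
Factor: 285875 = 5^3*2287^1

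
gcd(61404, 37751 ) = 7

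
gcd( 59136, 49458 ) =6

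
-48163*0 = 0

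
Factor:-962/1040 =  - 37/40 = - 2^( - 3 )*5^(-1) * 37^1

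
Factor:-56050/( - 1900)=59/2 = 2^( - 1)*59^1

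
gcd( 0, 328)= 328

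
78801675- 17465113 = 61336562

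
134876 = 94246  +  40630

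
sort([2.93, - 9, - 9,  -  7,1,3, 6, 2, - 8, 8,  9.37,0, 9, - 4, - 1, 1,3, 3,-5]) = [-9, - 9 ,-8,  -  7,-5 , - 4,  -  1,0,1,1,  2, 2.93 , 3,3 , 3,6,8 , 9,9.37]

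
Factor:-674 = - 2^1*337^1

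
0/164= 0 = 0.00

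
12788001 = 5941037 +6846964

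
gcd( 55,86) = 1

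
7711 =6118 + 1593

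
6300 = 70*90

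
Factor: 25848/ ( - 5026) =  - 36/7=-2^2 * 3^2 * 7^( - 1)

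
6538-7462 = - 924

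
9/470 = 9/470 = 0.02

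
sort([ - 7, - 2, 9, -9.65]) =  [ - 9.65, - 7,-2,9]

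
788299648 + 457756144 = 1246055792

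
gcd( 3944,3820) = 4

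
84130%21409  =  19903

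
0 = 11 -11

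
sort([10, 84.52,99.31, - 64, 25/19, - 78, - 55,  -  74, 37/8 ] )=[ - 78, - 74 ,  -  64,-55,25/19 , 37/8,  10,84.52, 99.31 ]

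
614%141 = 50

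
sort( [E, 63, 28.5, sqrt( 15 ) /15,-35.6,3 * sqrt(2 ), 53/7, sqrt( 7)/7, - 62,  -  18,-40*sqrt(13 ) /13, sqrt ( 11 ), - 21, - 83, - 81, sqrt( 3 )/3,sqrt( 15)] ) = [ - 83, - 81, - 62,-35.6 , - 21, - 18 , - 40*sqrt( 13 ) /13,sqrt( 15) /15,sqrt ( 7) /7 , sqrt ( 3 )/3, E, sqrt( 11 ),sqrt( 15), 3*sqrt(2 ),53/7,  28.5,63 ]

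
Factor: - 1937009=-257^1 * 7537^1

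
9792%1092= 1056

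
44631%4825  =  1206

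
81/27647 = 81/27647 = 0.00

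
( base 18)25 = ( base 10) 41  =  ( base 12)35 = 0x29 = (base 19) 23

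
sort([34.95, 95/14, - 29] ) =[- 29, 95/14, 34.95 ] 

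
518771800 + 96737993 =615509793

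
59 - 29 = 30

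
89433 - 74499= 14934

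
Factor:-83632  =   - 2^4 * 5227^1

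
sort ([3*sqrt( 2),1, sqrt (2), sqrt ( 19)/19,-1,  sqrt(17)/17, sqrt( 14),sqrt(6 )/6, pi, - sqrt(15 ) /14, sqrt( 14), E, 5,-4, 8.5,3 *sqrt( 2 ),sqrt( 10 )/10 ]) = [ - 4,-1,-sqrt( 15)/14,sqrt( 19) /19, sqrt (17)/17, sqrt(10) /10, sqrt( 6) /6 , 1, sqrt( 2 ), E,pi,sqrt(14), sqrt( 14), 3*sqrt( 2 ),3 * sqrt(2 ),  5, 8.5 ]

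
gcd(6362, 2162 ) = 2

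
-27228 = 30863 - 58091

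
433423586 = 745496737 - 312073151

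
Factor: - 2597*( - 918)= 2^1*3^3*7^2* 17^1 * 53^1 = 2384046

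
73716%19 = 15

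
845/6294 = 845/6294 = 0.13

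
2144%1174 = 970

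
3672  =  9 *408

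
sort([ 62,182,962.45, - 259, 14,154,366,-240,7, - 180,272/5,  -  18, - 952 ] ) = [ - 952, - 259, - 240,-180, - 18,7 , 14,272/5,62,154,  182,366, 962.45]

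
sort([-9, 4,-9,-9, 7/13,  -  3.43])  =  [-9, - 9,-9, - 3.43,7/13,4 ]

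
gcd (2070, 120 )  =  30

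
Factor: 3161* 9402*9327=2^1*3^2*29^1*109^1  *  1567^1*3109^1 =277195847094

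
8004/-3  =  -2668/1 = -2668.00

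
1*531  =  531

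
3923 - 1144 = 2779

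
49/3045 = 7/435  =  0.02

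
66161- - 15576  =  81737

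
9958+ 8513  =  18471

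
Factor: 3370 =2^1*5^1*337^1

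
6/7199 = 6/7199 = 0.00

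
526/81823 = 526/81823 =0.01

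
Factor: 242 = 2^1*11^2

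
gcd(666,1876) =2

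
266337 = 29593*9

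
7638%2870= 1898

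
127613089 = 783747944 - 656134855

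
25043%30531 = 25043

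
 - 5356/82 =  - 66+28/41 = - 65.32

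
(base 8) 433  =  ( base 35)83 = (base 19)EH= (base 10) 283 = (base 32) 8r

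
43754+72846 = 116600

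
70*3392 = 237440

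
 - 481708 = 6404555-6886263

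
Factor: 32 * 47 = 1504 = 2^5*47^1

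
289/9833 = 289/9833=0.03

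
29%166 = 29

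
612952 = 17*36056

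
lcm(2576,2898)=23184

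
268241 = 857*313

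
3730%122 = 70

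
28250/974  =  29 + 2/487=29.00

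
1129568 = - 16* (-70598)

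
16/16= 1 = 1.00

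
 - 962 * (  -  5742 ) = 5523804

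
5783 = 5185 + 598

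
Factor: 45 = 3^2*5^1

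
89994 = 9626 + 80368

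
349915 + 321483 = 671398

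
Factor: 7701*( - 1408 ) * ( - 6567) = 2^7 * 3^2*11^2 * 17^1  *  151^1 * 199^1=71206033536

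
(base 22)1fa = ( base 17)2E8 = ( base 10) 824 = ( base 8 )1470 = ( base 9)1115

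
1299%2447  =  1299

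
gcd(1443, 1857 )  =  3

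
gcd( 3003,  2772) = 231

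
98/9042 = 49/4521=0.01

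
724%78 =22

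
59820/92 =14955/23 = 650.22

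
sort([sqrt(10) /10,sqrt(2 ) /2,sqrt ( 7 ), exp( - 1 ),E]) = [sqrt( 10)/10, exp( - 1),sqrt( 2) /2,sqrt( 7),E ]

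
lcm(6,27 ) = 54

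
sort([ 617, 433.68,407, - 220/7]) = [ - 220/7, 407,433.68,617]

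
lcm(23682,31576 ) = 94728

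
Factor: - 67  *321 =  - 21507=-  3^1  *67^1 *107^1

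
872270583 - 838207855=34062728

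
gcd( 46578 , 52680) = 6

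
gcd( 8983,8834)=1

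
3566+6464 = 10030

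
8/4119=8/4119 = 0.00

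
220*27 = 5940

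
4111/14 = 293 + 9/14  =  293.64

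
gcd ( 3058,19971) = 1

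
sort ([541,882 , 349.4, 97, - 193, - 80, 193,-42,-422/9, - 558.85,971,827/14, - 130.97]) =[ - 558.85, - 193, - 130.97, - 80, -422/9, - 42,827/14,97,193, 349.4,541,882,971]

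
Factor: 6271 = 6271^1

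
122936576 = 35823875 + 87112701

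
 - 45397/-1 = 45397 + 0/1  =  45397.00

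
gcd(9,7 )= 1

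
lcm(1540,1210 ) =16940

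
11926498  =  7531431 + 4395067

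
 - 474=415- 889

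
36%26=10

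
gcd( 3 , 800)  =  1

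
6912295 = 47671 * 145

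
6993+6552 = 13545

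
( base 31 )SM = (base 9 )1188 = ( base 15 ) 3e5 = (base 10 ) 890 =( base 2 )1101111010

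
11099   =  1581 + 9518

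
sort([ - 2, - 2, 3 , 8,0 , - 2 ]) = [  -  2 , - 2,-2, 0, 3,8]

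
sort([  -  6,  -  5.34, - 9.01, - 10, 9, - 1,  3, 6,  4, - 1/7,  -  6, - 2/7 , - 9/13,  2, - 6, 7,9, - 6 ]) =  [ - 10, - 9.01,-6,-6, - 6 ,-6, - 5.34, -1 ,-9/13,-2/7, - 1/7, 2, 3, 4,6, 7,9,9] 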